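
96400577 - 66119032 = 30281545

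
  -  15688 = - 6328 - 9360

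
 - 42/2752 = - 21/1376 =- 0.02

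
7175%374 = 69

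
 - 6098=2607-8705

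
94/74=47/37= 1.27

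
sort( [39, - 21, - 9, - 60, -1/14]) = [-60, -21, - 9 , - 1/14,39]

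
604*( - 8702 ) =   -  5256008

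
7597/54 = 140  +  37/54  =  140.69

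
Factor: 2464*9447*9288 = 216200565504 = 2^8*3^4  *  7^1* 11^1*43^1 * 47^1 * 67^1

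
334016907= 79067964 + 254948943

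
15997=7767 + 8230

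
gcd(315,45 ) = 45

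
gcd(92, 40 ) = 4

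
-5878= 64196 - 70074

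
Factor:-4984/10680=-3^( - 1)*5^ ( - 1)*7^1 = -7/15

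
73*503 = 36719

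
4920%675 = 195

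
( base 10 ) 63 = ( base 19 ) 36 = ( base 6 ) 143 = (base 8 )77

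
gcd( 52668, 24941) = 7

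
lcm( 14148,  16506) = 99036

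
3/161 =3/161 = 0.02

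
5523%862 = 351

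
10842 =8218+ 2624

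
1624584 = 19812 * 82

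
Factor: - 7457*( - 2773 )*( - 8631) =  - 178474070691=- 3^2*7^1*47^1*59^1 * 137^1*7457^1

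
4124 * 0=0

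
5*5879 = 29395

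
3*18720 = 56160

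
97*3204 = 310788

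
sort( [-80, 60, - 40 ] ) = [-80, - 40 , 60] 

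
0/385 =0=0.00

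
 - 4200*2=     -  8400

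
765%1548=765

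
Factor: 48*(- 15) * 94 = - 67680 = - 2^5*3^2*5^1*47^1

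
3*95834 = 287502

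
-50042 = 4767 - 54809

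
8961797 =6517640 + 2444157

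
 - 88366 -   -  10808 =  - 77558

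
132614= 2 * 66307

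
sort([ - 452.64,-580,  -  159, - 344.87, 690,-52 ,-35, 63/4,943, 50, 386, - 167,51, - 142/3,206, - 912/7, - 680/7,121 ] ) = [ - 580,  -  452.64, - 344.87, - 167,-159, - 912/7,-680/7, - 52 , - 142/3, - 35, 63/4 , 50, 51,  121, 206, 386, 690,943]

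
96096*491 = 47183136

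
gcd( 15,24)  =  3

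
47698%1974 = 322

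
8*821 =6568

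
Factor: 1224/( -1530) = - 4/5=-2^2 * 5^ ( - 1)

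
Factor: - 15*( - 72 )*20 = 2^5*3^3*5^2 = 21600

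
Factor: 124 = 2^2* 31^1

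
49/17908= 49/17908 = 0.00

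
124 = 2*62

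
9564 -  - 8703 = 18267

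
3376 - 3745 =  - 369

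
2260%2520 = 2260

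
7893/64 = 7893/64 = 123.33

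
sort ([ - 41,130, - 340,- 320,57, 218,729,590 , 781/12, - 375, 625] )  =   [ - 375, - 340, - 320, - 41,57,781/12,130, 218, 590,625, 729] 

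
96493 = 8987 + 87506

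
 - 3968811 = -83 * 47817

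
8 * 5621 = 44968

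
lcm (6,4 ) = 12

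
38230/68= 19115/34 = 562.21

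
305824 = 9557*32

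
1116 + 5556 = 6672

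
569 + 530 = 1099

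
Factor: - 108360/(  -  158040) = 301/439= 7^1*43^1*439^ ( - 1)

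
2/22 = 1/11 = 0.09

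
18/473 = 18/473= 0.04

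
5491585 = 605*9077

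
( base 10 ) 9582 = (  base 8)22556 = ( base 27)D3O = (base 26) e4e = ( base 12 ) 5666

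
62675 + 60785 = 123460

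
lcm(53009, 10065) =795135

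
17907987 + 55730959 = 73638946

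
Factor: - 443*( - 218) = 2^1 * 109^1*443^1 = 96574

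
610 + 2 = 612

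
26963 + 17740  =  44703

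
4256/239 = 4256/239 = 17.81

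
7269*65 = 472485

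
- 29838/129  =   - 232 + 30/43 = -231.30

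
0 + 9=9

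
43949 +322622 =366571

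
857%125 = 107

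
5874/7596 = 979/1266 = 0.77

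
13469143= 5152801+8316342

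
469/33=14 + 7/33 = 14.21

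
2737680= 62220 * 44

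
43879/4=10969 + 3/4  =  10969.75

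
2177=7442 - 5265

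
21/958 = 21/958=0.02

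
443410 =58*7645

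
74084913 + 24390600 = 98475513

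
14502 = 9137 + 5365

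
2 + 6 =8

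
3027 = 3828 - 801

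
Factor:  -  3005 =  - 5^1*601^1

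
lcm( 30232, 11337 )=90696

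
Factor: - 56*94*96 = -505344  =  - 2^9*3^1*7^1*47^1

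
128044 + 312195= 440239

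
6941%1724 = 45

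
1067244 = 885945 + 181299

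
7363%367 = 23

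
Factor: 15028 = 2^2 *13^1*17^2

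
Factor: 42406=2^1*7^1 * 13^1*233^1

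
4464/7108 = 1116/1777 =0.63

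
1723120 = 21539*80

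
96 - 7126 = -7030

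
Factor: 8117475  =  3^1*5^2 * 108233^1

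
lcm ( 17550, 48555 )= 1456650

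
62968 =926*68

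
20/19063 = 20/19063 = 0.00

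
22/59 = 22/59 = 0.37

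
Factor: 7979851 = 11^1 *17^1*139^1*307^1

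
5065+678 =5743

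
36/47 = 36/47 = 0.77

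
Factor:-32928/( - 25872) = 2^1*7^1*11^( - 1)= 14/11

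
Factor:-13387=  - 11^1 * 1217^1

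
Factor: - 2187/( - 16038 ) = 2^( - 1 ) * 3^1 *11^( - 1) = 3/22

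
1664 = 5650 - 3986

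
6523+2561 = 9084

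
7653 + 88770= 96423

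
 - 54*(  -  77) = 4158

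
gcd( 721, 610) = 1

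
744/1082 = 372/541  =  0.69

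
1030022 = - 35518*( - 29) 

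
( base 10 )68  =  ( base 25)2I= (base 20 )38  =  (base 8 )104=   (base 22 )32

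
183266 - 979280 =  - 796014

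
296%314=296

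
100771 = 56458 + 44313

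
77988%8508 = 1416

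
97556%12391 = 10819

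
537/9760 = 537/9760  =  0.06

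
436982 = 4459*98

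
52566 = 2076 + 50490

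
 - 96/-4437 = 32/1479 = 0.02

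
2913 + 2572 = 5485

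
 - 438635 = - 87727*5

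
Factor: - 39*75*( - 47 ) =137475 =3^2* 5^2 * 13^1*47^1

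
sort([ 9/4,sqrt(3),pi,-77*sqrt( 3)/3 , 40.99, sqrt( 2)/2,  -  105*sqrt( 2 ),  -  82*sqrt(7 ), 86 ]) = [  -  82*sqrt( 7 ), - 105*sqrt (2 ), - 77  *sqrt(3)/3,  sqrt( 2)/2, sqrt (3),9/4,pi,40.99,86 ] 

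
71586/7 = 71586/7= 10226.57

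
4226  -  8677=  - 4451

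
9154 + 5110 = 14264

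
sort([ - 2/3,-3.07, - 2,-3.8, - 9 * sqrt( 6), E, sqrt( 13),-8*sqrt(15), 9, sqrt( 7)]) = [  -  8*sqrt(15), - 9*sqrt(6), - 3.8, - 3.07,-2,-2/3,sqrt (7), E,sqrt( 13 ) , 9]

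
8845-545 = 8300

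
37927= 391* 97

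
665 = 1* 665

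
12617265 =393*32105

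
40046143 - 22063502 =17982641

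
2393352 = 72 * 33241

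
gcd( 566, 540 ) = 2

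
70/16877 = 10/2411 = 0.00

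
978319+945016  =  1923335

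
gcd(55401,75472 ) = 1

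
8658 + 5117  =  13775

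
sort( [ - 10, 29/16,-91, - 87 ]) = [ - 91, - 87, - 10, 29/16 ] 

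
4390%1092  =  22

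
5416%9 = 7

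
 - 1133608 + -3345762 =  - 4479370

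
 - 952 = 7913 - 8865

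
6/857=6/857 = 0.01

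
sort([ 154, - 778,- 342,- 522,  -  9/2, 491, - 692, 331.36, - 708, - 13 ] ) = [ - 778  , - 708, - 692, -522, - 342,- 13, - 9/2, 154 , 331.36,491 ] 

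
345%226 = 119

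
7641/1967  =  3 + 1740/1967 = 3.88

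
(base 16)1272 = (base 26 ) 6PG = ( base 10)4722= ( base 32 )4JI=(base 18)ea6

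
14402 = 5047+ 9355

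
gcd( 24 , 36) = 12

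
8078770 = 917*8810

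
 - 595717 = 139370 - 735087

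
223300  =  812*275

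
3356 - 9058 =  - 5702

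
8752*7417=64913584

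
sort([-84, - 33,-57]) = [ - 84, - 57,- 33]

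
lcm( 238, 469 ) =15946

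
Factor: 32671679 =67^1 * 487637^1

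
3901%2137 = 1764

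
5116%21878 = 5116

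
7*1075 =7525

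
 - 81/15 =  - 6 + 3/5 = - 5.40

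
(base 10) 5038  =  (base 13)23A7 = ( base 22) A90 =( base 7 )20455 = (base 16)13AE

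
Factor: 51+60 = 111 = 3^1 * 37^1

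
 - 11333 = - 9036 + -2297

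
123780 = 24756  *5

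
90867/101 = 90867/101 = 899.67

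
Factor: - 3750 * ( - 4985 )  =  2^1*3^1*5^5 * 997^1 = 18693750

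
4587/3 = 1529  =  1529.00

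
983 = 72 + 911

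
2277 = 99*23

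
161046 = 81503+79543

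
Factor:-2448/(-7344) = 3^(  -  1) = 1/3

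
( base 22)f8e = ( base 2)1110100011010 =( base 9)11187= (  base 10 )7450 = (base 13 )3511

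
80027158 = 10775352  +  69251806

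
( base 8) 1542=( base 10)866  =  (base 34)PG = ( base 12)602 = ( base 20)236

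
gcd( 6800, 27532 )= 4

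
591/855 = 197/285 = 0.69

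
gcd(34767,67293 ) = 9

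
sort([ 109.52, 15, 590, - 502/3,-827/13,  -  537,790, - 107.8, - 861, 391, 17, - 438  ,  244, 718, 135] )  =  [ -861, - 537, - 438 , - 502/3,-107.8, - 827/13,  15,17, 109.52,135,244,391 , 590,718, 790]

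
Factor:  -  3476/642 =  - 1738/321= - 2^1*3^( - 1) * 11^1*79^1 * 107^( - 1)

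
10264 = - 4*( - 2566) 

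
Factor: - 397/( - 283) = 283^( - 1)*397^1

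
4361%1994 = 373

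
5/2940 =1/588 = 0.00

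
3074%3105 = 3074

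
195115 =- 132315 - - 327430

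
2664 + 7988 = 10652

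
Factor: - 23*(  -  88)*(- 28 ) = -56672 = - 2^5*7^1*11^1*23^1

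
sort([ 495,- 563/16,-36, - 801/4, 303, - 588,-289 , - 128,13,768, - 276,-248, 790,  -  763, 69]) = [  -  763  ,- 588,  -  289,-276,-248,-801/4,-128, - 36, - 563/16 , 13, 69, 303,495, 768, 790 ] 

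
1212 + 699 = 1911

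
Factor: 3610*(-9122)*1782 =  - 2^3*3^4*5^1*11^1*19^2*4561^1 = - 58682008440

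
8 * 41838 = 334704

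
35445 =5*7089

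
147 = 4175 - 4028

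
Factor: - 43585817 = -11^1 * 1877^1 * 2111^1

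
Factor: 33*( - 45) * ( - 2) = 2^1*3^3 *5^1*11^1 = 2970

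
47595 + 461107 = 508702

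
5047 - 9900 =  - 4853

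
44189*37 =1634993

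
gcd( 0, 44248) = 44248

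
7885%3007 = 1871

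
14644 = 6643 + 8001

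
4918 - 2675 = 2243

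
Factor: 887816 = 2^3*110977^1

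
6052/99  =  6052/99 = 61.13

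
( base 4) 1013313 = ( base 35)3QE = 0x11F7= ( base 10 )4599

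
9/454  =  9/454 = 0.02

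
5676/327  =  1892/109=17.36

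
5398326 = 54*99969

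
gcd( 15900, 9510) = 30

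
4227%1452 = 1323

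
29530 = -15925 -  - 45455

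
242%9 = 8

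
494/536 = 247/268= 0.92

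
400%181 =38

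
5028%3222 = 1806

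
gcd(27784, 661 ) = 1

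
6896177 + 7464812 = 14360989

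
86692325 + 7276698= 93969023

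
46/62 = 23/31 = 0.74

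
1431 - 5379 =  - 3948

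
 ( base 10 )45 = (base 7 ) 63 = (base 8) 55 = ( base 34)1b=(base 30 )1F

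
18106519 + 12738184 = 30844703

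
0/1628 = 0 = 0.00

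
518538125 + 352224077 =870762202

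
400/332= 1  +  17/83 = 1.20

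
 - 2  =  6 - 8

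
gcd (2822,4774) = 2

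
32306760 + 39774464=72081224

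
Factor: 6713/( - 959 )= - 7 = - 7^1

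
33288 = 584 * 57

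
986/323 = 58/19 = 3.05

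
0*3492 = 0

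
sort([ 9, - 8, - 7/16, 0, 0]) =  [ - 8, - 7/16,0, 0, 9]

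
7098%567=294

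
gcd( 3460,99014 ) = 2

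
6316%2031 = 223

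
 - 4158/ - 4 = 2079/2 = 1039.50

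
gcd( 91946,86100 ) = 2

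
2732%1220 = 292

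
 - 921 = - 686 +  - 235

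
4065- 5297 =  - 1232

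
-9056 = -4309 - 4747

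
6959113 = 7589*917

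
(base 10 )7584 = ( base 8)16640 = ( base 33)6vr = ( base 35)66o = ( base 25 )c39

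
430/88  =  215/44 = 4.89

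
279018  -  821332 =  - 542314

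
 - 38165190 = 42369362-80534552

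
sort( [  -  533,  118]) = [ - 533,  118]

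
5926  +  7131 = 13057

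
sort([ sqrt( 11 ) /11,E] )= [sqrt ( 11) /11,  E]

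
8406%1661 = 101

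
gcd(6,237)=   3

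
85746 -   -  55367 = 141113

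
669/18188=669/18188 = 0.04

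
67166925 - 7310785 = 59856140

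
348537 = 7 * 49791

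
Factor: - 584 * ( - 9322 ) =2^4*59^1 * 73^1*79^1 = 5444048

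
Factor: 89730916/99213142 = 44865458/49606571 = 2^1*7^( - 2 )*11^1*1012379^( - 1 )*2039339^1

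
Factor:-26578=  - 2^1*97^1*137^1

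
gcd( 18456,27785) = 1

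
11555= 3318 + 8237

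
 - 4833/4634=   -  2  +  4435/4634 = - 1.04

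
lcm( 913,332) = 3652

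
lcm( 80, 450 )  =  3600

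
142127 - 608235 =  - 466108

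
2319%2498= 2319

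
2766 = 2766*1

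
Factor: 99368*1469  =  2^3 * 13^1*113^1* 12421^1 = 145971592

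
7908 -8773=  - 865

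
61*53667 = 3273687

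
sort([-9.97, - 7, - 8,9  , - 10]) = [ - 10,-9.97, - 8, - 7,9 ]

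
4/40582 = 2/20291= 0.00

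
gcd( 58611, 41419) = 7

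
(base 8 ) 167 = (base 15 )7e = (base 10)119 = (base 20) 5J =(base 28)47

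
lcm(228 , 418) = 2508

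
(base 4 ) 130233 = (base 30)219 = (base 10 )1839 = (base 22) 3HD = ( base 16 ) 72F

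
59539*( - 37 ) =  - 2202943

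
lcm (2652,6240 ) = 106080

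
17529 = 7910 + 9619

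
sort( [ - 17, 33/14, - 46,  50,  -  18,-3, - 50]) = [ - 50, - 46, - 18, -17, - 3,33/14, 50]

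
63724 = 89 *716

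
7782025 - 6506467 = 1275558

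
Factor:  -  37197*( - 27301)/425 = 3^2*5^( - 2)*17^( - 1 )*23^1*1187^1*4133^1 = 1015515297/425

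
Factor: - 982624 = -2^5*30707^1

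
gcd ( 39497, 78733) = 1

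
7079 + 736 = 7815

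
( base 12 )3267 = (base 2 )1010110101111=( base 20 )dhb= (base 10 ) 5551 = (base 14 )2047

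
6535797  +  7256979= 13792776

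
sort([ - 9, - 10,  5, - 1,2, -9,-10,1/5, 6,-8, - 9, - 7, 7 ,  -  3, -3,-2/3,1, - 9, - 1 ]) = [ - 10 , - 10,- 9, - 9, - 9, - 9 ,-8, - 7, - 3, - 3, - 1, - 1 ,-2/3,  1/5,1 , 2,5, 6, 7 ] 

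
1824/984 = 76/41 = 1.85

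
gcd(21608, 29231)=1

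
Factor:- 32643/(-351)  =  93 =3^1 * 31^1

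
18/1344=3/224 = 0.01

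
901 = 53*17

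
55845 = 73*765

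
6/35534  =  3/17767 = 0.00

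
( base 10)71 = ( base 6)155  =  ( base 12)5b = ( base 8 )107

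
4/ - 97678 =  - 1+48837/48839 = - 0.00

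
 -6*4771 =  - 28626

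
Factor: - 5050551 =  - 3^1 * 11^1*31^1*4937^1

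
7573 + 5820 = 13393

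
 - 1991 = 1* ( - 1991)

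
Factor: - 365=  -  5^1*73^1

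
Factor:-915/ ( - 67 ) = 3^1 * 5^1*61^1*67^( - 1 ) 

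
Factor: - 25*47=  - 1175 = - 5^2*47^1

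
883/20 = 883/20 = 44.15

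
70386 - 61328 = 9058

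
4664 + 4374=9038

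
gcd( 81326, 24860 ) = 2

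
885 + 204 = 1089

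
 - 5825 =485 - 6310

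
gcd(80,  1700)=20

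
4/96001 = 4/96001 = 0.00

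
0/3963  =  0  =  0.00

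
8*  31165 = 249320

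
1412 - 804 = 608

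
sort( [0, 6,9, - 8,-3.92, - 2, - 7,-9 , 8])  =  [-9,- 8,  -  7,  -  3.92,  -  2 , 0,6, 8,9] 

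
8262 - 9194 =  - 932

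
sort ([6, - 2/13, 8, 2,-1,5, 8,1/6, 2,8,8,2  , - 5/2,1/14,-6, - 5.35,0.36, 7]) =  [ - 6, - 5.35,-5/2,-1, - 2/13 , 1/14,1/6, 0.36, 2, 2,2, 5,6,7, 8,  8, 8,8] 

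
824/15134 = 412/7567 = 0.05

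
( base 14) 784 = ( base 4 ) 113100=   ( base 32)1eg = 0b10111010000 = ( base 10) 1488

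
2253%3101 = 2253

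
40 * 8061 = 322440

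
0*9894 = 0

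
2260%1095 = 70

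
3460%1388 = 684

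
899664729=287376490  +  612288239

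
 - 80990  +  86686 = 5696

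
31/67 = 31/67 = 0.46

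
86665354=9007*9622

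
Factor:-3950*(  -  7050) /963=9282500/321= 2^2*3^( - 1)*5^4*47^1*79^1 * 107^ ( - 1 ) 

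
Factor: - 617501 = -41^1*15061^1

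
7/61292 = 1/8756 = 0.00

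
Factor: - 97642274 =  - 2^1*48821137^1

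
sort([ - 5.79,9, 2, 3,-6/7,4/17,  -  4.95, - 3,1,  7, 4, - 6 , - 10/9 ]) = [ - 6,-5.79,- 4.95, - 3, - 10/9, - 6/7,4/17,1,2 , 3,4,7, 9 ]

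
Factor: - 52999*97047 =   -  5143393953 = -3^2*41^1*263^1*52999^1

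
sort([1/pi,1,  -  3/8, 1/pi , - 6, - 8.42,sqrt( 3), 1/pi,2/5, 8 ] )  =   [ - 8.42, - 6, - 3/8,1/pi,1/pi,1/pi,2/5,1 , sqrt( 3) , 8 ]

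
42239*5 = 211195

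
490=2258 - 1768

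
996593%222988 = 104641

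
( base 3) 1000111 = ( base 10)742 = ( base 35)l7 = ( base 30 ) om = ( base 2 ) 1011100110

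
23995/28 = 856 + 27/28 = 856.96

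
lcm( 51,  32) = 1632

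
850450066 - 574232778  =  276217288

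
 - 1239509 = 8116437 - 9355946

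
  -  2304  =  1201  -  3505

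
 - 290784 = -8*36348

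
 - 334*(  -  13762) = 4596508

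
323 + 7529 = 7852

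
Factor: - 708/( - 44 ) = 177/11 = 3^1*11^( - 1)*59^1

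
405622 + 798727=1204349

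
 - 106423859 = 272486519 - 378910378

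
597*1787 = 1066839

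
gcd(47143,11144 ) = 1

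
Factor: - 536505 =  - 3^1 * 5^1 * 47^1 * 761^1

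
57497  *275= 15811675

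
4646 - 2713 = 1933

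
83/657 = 83/657 = 0.13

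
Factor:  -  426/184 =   -  2^( -2) * 3^1 * 23^ (-1)*71^1  =  -213/92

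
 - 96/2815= - 96/2815=- 0.03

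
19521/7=2788 + 5/7 = 2788.71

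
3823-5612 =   -  1789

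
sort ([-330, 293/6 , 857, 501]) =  [  -  330, 293/6,501,857]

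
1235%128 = 83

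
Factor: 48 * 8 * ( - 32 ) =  - 12288 =-  2^12 *3^1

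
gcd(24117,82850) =1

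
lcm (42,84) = 84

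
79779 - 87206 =-7427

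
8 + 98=106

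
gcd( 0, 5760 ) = 5760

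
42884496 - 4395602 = 38488894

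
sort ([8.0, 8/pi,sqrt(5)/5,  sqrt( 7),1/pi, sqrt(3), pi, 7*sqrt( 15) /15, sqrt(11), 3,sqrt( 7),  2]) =[ 1/pi,sqrt(5)/5, sqrt(3), 7*sqrt( 15)/15, 2,8/pi, sqrt (7),sqrt (7),3, pi,sqrt( 11),8.0]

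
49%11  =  5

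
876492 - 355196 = 521296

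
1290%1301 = 1290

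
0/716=0 = 0.00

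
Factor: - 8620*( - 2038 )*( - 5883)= -103349955480 = - 2^3*3^1*5^1*37^1*53^1*431^1*1019^1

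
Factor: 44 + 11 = 5^1*11^1 = 55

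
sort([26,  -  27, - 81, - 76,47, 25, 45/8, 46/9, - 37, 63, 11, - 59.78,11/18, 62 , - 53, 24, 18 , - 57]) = [ - 81,-76, - 59.78, - 57, - 53, - 37, - 27, 11/18, 46/9, 45/8, 11, 18,  24,25, 26,47, 62,  63]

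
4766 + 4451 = 9217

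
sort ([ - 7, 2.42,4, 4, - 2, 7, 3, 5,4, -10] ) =[  -  10, - 7, - 2 , 2.42,3,4,4, 4,5, 7 ] 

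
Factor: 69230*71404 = 4943298920 = 2^3*5^1*7^1*23^1 *43^1*17851^1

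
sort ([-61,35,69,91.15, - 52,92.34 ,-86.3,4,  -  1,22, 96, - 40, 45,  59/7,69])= [ - 86.3, - 61, - 52, - 40, - 1,4,59/7, 22,  35,45 , 69 , 69,91.15,92.34,96]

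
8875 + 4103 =12978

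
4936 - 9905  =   - 4969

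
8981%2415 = 1736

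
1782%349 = 37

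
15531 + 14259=29790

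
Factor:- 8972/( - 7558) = 4486/3779 = 2^1*2243^1*3779^(-1) 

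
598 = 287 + 311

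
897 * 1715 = 1538355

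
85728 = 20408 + 65320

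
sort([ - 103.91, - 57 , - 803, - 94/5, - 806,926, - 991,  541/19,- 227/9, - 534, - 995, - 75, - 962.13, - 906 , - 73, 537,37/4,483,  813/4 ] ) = [ - 995,-991,- 962.13,-906, - 806,-803,-534, - 103.91, - 75,-73, - 57,-227/9, - 94/5 , 37/4, 541/19, 813/4, 483,537,926 ] 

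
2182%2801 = 2182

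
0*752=0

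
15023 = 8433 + 6590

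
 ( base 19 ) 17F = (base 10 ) 509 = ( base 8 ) 775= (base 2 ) 111111101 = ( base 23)M3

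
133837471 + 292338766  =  426176237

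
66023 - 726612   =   - 660589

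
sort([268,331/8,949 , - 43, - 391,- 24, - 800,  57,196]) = [ - 800, - 391, - 43, - 24, 331/8,57 , 196,268,949]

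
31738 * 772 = 24501736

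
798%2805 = 798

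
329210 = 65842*5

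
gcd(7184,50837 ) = 1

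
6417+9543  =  15960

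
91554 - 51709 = 39845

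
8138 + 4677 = 12815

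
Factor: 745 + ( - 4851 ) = -4106 =- 2^1*2053^1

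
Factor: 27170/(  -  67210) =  - 19/47 =- 19^1*47^(  -  1 ) 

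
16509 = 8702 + 7807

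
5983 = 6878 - 895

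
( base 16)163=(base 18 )11d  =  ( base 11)2a3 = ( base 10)355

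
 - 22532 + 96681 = 74149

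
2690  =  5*538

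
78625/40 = 15725/8 = 1965.62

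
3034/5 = 3034/5 = 606.80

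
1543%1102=441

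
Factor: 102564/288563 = 2^2*3^2*7^1* 709^(-1) = 252/709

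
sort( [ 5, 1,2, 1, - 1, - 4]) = [- 4, - 1,1 , 1, 2,5 ]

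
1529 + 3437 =4966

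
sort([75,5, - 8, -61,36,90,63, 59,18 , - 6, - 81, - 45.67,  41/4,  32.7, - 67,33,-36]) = [ - 81,-67, - 61, - 45.67, - 36, - 8,- 6, 5, 41/4,18,  32.7, 33,36,59,63, 75,90]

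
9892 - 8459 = 1433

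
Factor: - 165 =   -  3^1*5^1 * 11^1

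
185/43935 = 37/8787 = 0.00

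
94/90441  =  94/90441 = 0.00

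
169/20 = 169/20 = 8.45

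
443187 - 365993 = 77194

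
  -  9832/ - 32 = 1229/4=307.25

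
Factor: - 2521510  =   - 2^1*5^1  *  252151^1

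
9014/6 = 4507/3 = 1502.33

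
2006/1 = 2006 = 2006.00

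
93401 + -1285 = 92116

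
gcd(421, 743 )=1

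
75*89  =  6675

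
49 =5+44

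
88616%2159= 97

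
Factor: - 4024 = - 2^3 * 503^1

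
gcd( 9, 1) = 1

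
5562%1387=14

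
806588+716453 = 1523041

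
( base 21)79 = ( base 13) c0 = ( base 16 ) 9C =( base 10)156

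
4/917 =4/917  =  0.00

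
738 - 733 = 5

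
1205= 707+498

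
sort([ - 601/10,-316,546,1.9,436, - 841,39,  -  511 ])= [ - 841, - 511,  -  316, - 601/10 , 1.9,39,436,546 ]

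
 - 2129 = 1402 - 3531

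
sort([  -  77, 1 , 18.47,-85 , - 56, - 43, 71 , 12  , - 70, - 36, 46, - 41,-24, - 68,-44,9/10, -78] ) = [ - 85  , - 78,-77,- 70,- 68, - 56,  -  44,-43,  -  41, - 36, - 24,9/10,1,12, 18.47, 46,71]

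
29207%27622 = 1585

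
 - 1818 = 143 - 1961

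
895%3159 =895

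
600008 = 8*75001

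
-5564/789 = -5564/789 = - 7.05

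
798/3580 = 399/1790 = 0.22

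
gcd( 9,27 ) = 9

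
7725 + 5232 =12957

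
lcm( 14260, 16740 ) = 385020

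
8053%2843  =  2367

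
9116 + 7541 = 16657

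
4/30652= 1/7663 =0.00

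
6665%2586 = 1493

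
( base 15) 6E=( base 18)5e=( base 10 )104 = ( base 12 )88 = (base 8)150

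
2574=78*33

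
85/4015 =17/803 = 0.02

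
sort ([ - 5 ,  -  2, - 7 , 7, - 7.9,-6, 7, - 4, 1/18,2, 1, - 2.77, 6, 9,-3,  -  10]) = [ - 10, - 7.9,- 7, - 6, - 5, - 4, - 3,- 2.77, - 2,  1/18, 1,2, 6,7,7,9 ] 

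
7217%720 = 17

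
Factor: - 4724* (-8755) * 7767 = 321232401540 = 2^2*3^2*5^1 *17^1*103^1 * 863^1*1181^1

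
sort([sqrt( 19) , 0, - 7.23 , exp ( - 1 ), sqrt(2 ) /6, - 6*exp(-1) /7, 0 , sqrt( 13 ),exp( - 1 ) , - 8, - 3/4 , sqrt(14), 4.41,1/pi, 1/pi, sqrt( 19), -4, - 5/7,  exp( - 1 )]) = [ -8, - 7.23, - 4, - 3/4 , - 5/7, - 6 * exp ( - 1 ) /7, 0 , 0, sqrt(2 ) /6,1/pi,1/pi, exp ( - 1),  exp(- 1), exp( - 1), sqrt (13),sqrt( 14), sqrt(19 ), sqrt(19 ), 4.41 ] 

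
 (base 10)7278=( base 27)9QF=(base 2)1110001101110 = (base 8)16156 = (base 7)30135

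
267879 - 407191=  - 139312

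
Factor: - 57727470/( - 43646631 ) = 2^1*5^1*7^( - 1)*23^1*79^ (  -  1 )*26309^( - 1)*83663^1 = 19242490/14548877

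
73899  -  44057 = 29842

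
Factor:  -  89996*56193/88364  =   - 3^1*149^1*151^1*18731^1*22091^( - 1)= -1264286307/22091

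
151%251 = 151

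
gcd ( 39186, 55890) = 18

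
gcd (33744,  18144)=48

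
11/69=11/69 = 0.16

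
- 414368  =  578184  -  992552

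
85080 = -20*(-4254) 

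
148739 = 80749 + 67990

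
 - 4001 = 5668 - 9669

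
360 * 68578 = 24688080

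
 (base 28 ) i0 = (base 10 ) 504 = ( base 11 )419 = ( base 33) F9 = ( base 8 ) 770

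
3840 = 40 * 96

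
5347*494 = 2641418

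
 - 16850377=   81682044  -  98532421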